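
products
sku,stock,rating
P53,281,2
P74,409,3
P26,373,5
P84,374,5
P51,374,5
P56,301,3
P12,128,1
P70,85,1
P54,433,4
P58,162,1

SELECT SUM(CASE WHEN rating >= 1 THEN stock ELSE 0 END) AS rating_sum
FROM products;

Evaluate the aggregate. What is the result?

sku=P53: ✓ → 281
sku=P74: ✓ → 409
sku=P26: ✓ → 373
sku=P84: ✓ → 374
sku=P51: ✓ → 374
sku=P56: ✓ → 301
sku=P12: ✓ → 128
sku=P70: ✓ → 85
sku=P54: ✓ → 433
sku=P58: ✓ → 162
rating_sum = 281 + 409 + 373 + 374 + 374 + 301 + 128 + 85 + 433 + 162 = 2920

2920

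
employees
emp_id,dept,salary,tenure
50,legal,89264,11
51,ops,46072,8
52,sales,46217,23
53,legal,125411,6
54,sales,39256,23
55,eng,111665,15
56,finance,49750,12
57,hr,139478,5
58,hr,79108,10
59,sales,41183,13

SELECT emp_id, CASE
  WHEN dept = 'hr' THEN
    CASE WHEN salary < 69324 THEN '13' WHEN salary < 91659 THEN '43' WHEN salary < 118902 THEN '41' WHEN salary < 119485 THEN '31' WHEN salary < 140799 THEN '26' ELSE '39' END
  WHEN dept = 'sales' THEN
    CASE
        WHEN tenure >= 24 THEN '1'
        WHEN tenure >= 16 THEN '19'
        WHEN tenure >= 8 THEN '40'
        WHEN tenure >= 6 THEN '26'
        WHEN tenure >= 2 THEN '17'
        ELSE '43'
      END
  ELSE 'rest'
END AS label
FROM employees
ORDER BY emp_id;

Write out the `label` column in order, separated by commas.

emp_id=50: dept='legal' → outer ELSE → rest
emp_id=51: dept='ops' → outer ELSE → rest
emp_id=52: dept='sales' → inner[tenure >= 16] → 19
emp_id=53: dept='legal' → outer ELSE → rest
emp_id=54: dept='sales' → inner[tenure >= 16] → 19
emp_id=55: dept='eng' → outer ELSE → rest
emp_id=56: dept='finance' → outer ELSE → rest
emp_id=57: dept='hr' → inner[salary < 140799] → 26
emp_id=58: dept='hr' → inner[salary < 91659] → 43
emp_id=59: dept='sales' → inner[tenure >= 8] → 40

rest, rest, 19, rest, 19, rest, rest, 26, 43, 40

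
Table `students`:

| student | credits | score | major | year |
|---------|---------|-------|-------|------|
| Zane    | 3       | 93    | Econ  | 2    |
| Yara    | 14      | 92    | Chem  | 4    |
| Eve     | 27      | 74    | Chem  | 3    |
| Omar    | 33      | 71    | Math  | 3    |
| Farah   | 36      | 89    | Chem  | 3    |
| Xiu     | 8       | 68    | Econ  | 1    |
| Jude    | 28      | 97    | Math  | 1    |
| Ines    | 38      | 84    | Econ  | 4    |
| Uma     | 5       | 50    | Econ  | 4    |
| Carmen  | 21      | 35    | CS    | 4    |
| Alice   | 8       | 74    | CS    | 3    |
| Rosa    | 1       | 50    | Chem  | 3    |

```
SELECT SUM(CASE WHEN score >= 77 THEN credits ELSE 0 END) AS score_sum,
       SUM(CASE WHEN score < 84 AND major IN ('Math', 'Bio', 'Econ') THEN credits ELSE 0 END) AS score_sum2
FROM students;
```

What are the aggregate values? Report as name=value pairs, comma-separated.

score_sum=119, score_sum2=46

[score_sum: score >= 77]
student=Zane: ✓ → 3
student=Yara: ✓ → 14
student=Eve: ✗
student=Omar: ✗
student=Farah: ✓ → 36
student=Xiu: ✗
student=Jude: ✓ → 28
student=Ines: ✓ → 38
student=Uma: ✗
student=Carmen: ✗
student=Alice: ✗
student=Rosa: ✗
score_sum = 3 + 14 + 36 + 28 + 38 = 119
—
[score_sum2: score < 84 AND major IN ('Math', 'Bio', 'Econ')]
student=Zane: ✗
student=Yara: ✗
student=Eve: ✗
student=Omar: ✓ → 33
student=Farah: ✗
student=Xiu: ✓ → 8
student=Jude: ✗
student=Ines: ✗
student=Uma: ✓ → 5
student=Carmen: ✗
student=Alice: ✗
student=Rosa: ✗
score_sum2 = 33 + 8 + 5 = 46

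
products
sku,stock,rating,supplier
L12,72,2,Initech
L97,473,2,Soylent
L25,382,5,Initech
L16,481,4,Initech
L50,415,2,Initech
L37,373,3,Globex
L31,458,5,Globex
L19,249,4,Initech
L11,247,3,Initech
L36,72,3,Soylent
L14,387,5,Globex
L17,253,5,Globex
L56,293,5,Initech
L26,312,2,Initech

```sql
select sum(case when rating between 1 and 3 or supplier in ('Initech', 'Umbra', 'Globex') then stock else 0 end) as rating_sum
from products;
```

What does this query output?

4467

sku=L12: ✓ → 72
sku=L97: ✓ → 473
sku=L25: ✓ → 382
sku=L16: ✓ → 481
sku=L50: ✓ → 415
sku=L37: ✓ → 373
sku=L31: ✓ → 458
sku=L19: ✓ → 249
sku=L11: ✓ → 247
sku=L36: ✓ → 72
sku=L14: ✓ → 387
sku=L17: ✓ → 253
sku=L56: ✓ → 293
sku=L26: ✓ → 312
rating_sum = 72 + 473 + 382 + 481 + 415 + 373 + 458 + 249 + 247 + 72 + 387 + 253 + 293 + 312 = 4467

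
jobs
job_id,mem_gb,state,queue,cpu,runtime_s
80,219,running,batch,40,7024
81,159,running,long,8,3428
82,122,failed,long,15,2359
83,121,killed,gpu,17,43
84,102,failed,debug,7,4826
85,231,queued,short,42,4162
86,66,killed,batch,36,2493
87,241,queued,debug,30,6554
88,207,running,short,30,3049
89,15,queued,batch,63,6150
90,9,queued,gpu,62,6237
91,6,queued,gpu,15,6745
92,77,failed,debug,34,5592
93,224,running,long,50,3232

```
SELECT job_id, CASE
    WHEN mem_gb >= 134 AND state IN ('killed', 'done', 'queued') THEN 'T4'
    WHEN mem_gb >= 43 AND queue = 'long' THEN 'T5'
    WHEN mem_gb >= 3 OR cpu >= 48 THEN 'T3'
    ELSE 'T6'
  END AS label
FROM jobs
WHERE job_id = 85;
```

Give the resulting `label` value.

T4

job_id = 85: mem_gb=231, state=queued, queue=short, cpu=42, runtime_s=4162.
mem_gb >= 134 AND state IN ('killed', 'done', 'queued') → true → T4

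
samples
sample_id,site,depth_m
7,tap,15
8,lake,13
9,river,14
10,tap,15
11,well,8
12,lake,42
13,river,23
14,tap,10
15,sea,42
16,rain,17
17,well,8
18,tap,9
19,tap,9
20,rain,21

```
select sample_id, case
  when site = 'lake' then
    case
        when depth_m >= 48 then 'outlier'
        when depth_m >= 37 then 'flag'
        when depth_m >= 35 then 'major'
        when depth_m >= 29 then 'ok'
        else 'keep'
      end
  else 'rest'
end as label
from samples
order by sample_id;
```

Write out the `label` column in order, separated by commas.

sample_id=7: site='tap' → outer ELSE → rest
sample_id=8: site='lake' → inner[ELSE] → keep
sample_id=9: site='river' → outer ELSE → rest
sample_id=10: site='tap' → outer ELSE → rest
sample_id=11: site='well' → outer ELSE → rest
sample_id=12: site='lake' → inner[depth_m >= 37] → flag
sample_id=13: site='river' → outer ELSE → rest
sample_id=14: site='tap' → outer ELSE → rest
sample_id=15: site='sea' → outer ELSE → rest
sample_id=16: site='rain' → outer ELSE → rest
sample_id=17: site='well' → outer ELSE → rest
sample_id=18: site='tap' → outer ELSE → rest
sample_id=19: site='tap' → outer ELSE → rest
sample_id=20: site='rain' → outer ELSE → rest

rest, keep, rest, rest, rest, flag, rest, rest, rest, rest, rest, rest, rest, rest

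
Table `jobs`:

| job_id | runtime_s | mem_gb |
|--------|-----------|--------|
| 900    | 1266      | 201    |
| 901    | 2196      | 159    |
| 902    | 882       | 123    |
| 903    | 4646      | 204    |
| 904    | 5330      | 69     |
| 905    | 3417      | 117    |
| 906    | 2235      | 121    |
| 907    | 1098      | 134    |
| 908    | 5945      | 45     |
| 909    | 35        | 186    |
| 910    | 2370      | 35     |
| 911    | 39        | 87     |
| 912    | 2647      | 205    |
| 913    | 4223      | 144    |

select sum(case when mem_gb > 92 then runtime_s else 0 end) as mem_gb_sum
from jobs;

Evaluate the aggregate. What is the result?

job_id=900: ✓ → 1266
job_id=901: ✓ → 2196
job_id=902: ✓ → 882
job_id=903: ✓ → 4646
job_id=904: ✗
job_id=905: ✓ → 3417
job_id=906: ✓ → 2235
job_id=907: ✓ → 1098
job_id=908: ✗
job_id=909: ✓ → 35
job_id=910: ✗
job_id=911: ✗
job_id=912: ✓ → 2647
job_id=913: ✓ → 4223
mem_gb_sum = 1266 + 2196 + 882 + 4646 + 3417 + 2235 + 1098 + 35 + 2647 + 4223 = 22645

22645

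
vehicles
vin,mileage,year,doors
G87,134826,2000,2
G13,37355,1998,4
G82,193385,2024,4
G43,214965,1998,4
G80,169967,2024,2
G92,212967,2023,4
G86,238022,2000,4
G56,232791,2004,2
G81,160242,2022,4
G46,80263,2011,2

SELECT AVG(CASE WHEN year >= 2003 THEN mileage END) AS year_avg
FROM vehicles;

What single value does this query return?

vin=G87: ✗
vin=G13: ✗
vin=G82: ✓ → 193385
vin=G43: ✗
vin=G80: ✓ → 169967
vin=G92: ✓ → 212967
vin=G86: ✗
vin=G56: ✓ → 232791
vin=G81: ✓ → 160242
vin=G46: ✓ → 80263
year_avg = (193385 + 169967 + 212967 + 232791 + 160242 + 80263) / 6 = 174935.8333333333

174935.8333333333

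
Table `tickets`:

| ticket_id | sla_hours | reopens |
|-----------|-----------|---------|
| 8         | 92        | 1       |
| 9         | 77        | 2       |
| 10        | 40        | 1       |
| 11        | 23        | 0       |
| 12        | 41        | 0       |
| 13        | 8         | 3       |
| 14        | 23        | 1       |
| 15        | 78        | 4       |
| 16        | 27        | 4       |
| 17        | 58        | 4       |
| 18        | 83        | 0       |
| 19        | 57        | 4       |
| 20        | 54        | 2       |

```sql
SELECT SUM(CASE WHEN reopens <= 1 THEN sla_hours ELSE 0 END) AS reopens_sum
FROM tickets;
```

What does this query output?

302

ticket_id=8: ✓ → 92
ticket_id=9: ✗
ticket_id=10: ✓ → 40
ticket_id=11: ✓ → 23
ticket_id=12: ✓ → 41
ticket_id=13: ✗
ticket_id=14: ✓ → 23
ticket_id=15: ✗
ticket_id=16: ✗
ticket_id=17: ✗
ticket_id=18: ✓ → 83
ticket_id=19: ✗
ticket_id=20: ✗
reopens_sum = 92 + 40 + 23 + 41 + 23 + 83 = 302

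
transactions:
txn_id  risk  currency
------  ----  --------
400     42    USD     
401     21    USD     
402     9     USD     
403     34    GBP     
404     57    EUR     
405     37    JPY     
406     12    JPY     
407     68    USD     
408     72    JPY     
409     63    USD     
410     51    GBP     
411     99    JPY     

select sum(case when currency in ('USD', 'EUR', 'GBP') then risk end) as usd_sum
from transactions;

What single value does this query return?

345

txn_id=400: ✓ → 42
txn_id=401: ✓ → 21
txn_id=402: ✓ → 9
txn_id=403: ✓ → 34
txn_id=404: ✓ → 57
txn_id=405: ✗
txn_id=406: ✗
txn_id=407: ✓ → 68
txn_id=408: ✗
txn_id=409: ✓ → 63
txn_id=410: ✓ → 51
txn_id=411: ✗
usd_sum = 42 + 21 + 9 + 34 + 57 + 68 + 63 + 51 = 345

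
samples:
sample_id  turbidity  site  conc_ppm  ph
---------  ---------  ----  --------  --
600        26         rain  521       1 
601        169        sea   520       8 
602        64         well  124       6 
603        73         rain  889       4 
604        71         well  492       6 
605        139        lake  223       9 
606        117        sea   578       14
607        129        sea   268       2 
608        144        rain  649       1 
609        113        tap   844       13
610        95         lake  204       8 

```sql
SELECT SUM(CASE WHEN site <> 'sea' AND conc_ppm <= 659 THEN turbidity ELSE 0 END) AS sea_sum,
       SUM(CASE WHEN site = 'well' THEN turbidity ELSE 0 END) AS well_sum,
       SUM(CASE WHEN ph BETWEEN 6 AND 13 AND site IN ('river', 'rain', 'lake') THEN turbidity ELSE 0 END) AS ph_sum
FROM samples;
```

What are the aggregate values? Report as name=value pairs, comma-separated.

[sea_sum: site <> 'sea' AND conc_ppm <= 659]
sample_id=600: ✓ → 26
sample_id=601: ✗
sample_id=602: ✓ → 64
sample_id=603: ✗
sample_id=604: ✓ → 71
sample_id=605: ✓ → 139
sample_id=606: ✗
sample_id=607: ✗
sample_id=608: ✓ → 144
sample_id=609: ✗
sample_id=610: ✓ → 95
sea_sum = 26 + 64 + 71 + 139 + 144 + 95 = 539
—
[well_sum: site = 'well']
sample_id=600: ✗
sample_id=601: ✗
sample_id=602: ✓ → 64
sample_id=603: ✗
sample_id=604: ✓ → 71
sample_id=605: ✗
sample_id=606: ✗
sample_id=607: ✗
sample_id=608: ✗
sample_id=609: ✗
sample_id=610: ✗
well_sum = 64 + 71 = 135
—
[ph_sum: ph BETWEEN 6 AND 13 AND site IN ('river', 'rain', 'lake')]
sample_id=600: ✗
sample_id=601: ✗
sample_id=602: ✗
sample_id=603: ✗
sample_id=604: ✗
sample_id=605: ✓ → 139
sample_id=606: ✗
sample_id=607: ✗
sample_id=608: ✗
sample_id=609: ✗
sample_id=610: ✓ → 95
ph_sum = 139 + 95 = 234

sea_sum=539, well_sum=135, ph_sum=234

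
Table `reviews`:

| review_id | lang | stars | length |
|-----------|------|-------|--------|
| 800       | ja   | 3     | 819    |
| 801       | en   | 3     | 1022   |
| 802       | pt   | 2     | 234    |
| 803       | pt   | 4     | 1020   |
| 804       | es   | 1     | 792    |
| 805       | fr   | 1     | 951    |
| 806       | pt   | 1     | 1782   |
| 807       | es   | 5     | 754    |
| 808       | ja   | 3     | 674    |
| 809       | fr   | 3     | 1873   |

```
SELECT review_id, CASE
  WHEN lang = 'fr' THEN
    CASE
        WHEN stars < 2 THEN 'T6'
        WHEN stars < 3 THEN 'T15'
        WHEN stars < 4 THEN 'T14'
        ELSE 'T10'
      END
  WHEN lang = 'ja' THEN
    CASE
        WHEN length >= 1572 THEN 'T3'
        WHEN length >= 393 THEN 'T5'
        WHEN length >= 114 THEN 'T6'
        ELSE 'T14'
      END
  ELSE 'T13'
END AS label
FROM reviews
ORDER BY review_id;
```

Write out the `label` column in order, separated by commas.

review_id=800: lang='ja' → inner[length >= 393] → T5
review_id=801: lang='en' → outer ELSE → T13
review_id=802: lang='pt' → outer ELSE → T13
review_id=803: lang='pt' → outer ELSE → T13
review_id=804: lang='es' → outer ELSE → T13
review_id=805: lang='fr' → inner[stars < 2] → T6
review_id=806: lang='pt' → outer ELSE → T13
review_id=807: lang='es' → outer ELSE → T13
review_id=808: lang='ja' → inner[length >= 393] → T5
review_id=809: lang='fr' → inner[stars < 4] → T14

T5, T13, T13, T13, T13, T6, T13, T13, T5, T14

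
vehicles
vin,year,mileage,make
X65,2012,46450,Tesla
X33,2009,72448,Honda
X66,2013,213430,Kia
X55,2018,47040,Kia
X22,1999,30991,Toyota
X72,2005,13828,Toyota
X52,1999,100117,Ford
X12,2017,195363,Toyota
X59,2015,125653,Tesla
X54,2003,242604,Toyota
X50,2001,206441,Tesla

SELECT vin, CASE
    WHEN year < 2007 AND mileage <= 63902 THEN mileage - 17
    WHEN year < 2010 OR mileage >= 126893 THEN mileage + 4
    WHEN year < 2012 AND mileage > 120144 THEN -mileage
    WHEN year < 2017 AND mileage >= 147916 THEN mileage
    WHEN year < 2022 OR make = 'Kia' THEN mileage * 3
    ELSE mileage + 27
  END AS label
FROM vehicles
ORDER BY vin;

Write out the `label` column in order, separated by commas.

195367, 30974, 72452, 206445, 100121, 242608, 141120, 376959, 139350, 213434, 13811

vin=X12: year < 2010 OR mileage >= 126893 → 195367
vin=X22: year < 2007 AND mileage <= 63902 → 30974
vin=X33: year < 2010 OR mileage >= 126893 → 72452
vin=X50: year < 2010 OR mileage >= 126893 → 206445
vin=X52: year < 2010 OR mileage >= 126893 → 100121
vin=X54: year < 2010 OR mileage >= 126893 → 242608
vin=X55: year < 2022 OR make = 'Kia' → 141120
vin=X59: year < 2022 OR make = 'Kia' → 376959
vin=X65: year < 2022 OR make = 'Kia' → 139350
vin=X66: year < 2010 OR mileage >= 126893 → 213434
vin=X72: year < 2007 AND mileage <= 63902 → 13811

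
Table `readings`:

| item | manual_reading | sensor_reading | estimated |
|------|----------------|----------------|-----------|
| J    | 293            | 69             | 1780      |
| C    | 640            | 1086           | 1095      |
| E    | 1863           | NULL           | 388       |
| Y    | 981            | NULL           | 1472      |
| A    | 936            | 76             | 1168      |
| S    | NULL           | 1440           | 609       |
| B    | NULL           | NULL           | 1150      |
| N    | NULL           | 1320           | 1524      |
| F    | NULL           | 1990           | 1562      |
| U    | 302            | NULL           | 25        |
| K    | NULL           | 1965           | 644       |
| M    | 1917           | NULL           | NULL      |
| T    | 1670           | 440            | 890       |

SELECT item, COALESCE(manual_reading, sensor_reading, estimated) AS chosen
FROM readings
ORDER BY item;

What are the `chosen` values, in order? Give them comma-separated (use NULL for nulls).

936, 1150, 640, 1863, 1990, 293, 1965, 1917, 1320, 1440, 1670, 302, 981

item=A: manual_reading=936 → 936
item=B: manual_reading=NULL, sensor_reading=NULL, estimated=1150 → 1150
item=C: manual_reading=640 → 640
item=E: manual_reading=1863 → 1863
item=F: manual_reading=NULL, sensor_reading=1990 → 1990
item=J: manual_reading=293 → 293
item=K: manual_reading=NULL, sensor_reading=1965 → 1965
item=M: manual_reading=1917 → 1917
item=N: manual_reading=NULL, sensor_reading=1320 → 1320
item=S: manual_reading=NULL, sensor_reading=1440 → 1440
item=T: manual_reading=1670 → 1670
item=U: manual_reading=302 → 302
item=Y: manual_reading=981 → 981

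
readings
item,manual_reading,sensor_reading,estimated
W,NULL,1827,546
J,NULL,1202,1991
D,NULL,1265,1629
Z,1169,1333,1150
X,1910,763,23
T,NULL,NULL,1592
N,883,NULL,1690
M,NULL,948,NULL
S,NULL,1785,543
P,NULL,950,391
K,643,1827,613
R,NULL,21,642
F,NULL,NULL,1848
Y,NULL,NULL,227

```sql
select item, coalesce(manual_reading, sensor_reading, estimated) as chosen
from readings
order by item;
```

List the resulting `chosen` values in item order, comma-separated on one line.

item=D: manual_reading=NULL, sensor_reading=1265 → 1265
item=F: manual_reading=NULL, sensor_reading=NULL, estimated=1848 → 1848
item=J: manual_reading=NULL, sensor_reading=1202 → 1202
item=K: manual_reading=643 → 643
item=M: manual_reading=NULL, sensor_reading=948 → 948
item=N: manual_reading=883 → 883
item=P: manual_reading=NULL, sensor_reading=950 → 950
item=R: manual_reading=NULL, sensor_reading=21 → 21
item=S: manual_reading=NULL, sensor_reading=1785 → 1785
item=T: manual_reading=NULL, sensor_reading=NULL, estimated=1592 → 1592
item=W: manual_reading=NULL, sensor_reading=1827 → 1827
item=X: manual_reading=1910 → 1910
item=Y: manual_reading=NULL, sensor_reading=NULL, estimated=227 → 227
item=Z: manual_reading=1169 → 1169

1265, 1848, 1202, 643, 948, 883, 950, 21, 1785, 1592, 1827, 1910, 227, 1169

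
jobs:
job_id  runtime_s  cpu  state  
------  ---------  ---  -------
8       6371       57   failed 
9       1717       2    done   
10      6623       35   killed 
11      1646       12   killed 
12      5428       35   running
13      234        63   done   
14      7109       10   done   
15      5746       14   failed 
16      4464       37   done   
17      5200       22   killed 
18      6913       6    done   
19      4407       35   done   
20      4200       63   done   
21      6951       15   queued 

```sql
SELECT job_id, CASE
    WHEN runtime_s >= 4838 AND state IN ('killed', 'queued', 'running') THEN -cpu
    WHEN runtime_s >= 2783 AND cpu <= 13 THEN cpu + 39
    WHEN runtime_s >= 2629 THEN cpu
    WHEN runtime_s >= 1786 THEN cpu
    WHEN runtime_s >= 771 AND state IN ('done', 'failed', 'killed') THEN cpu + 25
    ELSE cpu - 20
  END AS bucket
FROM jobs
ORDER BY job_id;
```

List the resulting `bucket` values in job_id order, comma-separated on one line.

job_id=8: runtime_s >= 2629 → 57
job_id=9: runtime_s >= 771 AND state IN ('done', 'failed', 'killed') → 27
job_id=10: runtime_s >= 4838 AND state IN ('killed', 'queued', 'running') → -35
job_id=11: runtime_s >= 771 AND state IN ('done', 'failed', 'killed') → 37
job_id=12: runtime_s >= 4838 AND state IN ('killed', 'queued', 'running') → -35
job_id=13: ELSE → 43
job_id=14: runtime_s >= 2783 AND cpu <= 13 → 49
job_id=15: runtime_s >= 2629 → 14
job_id=16: runtime_s >= 2629 → 37
job_id=17: runtime_s >= 4838 AND state IN ('killed', 'queued', 'running') → -22
job_id=18: runtime_s >= 2783 AND cpu <= 13 → 45
job_id=19: runtime_s >= 2629 → 35
job_id=20: runtime_s >= 2629 → 63
job_id=21: runtime_s >= 4838 AND state IN ('killed', 'queued', 'running') → -15

57, 27, -35, 37, -35, 43, 49, 14, 37, -22, 45, 35, 63, -15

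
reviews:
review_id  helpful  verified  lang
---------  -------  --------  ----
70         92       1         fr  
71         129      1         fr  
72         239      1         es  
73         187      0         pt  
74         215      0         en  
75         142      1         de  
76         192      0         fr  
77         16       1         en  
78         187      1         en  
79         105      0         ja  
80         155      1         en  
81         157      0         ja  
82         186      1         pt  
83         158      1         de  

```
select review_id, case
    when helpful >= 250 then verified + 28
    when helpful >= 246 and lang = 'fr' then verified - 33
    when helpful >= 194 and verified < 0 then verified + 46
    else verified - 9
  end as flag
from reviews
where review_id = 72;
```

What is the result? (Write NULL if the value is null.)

review_id = 72: helpful=239, verified=1, lang=es.
helpful >= 250 → false
helpful >= 246 and lang = 'fr' → false
helpful >= 194 and verified < 0 → false
No prior WHEN matched → ELSE → -8

-8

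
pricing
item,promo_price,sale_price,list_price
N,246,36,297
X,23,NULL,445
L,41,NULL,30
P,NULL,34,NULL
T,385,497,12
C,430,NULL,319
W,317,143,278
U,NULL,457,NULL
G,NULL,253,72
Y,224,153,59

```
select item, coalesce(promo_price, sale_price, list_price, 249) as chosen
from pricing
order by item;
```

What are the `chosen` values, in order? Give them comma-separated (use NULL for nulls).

430, 253, 41, 246, 34, 385, 457, 317, 23, 224

item=C: promo_price=430 → 430
item=G: promo_price=NULL, sale_price=253 → 253
item=L: promo_price=41 → 41
item=N: promo_price=246 → 246
item=P: promo_price=NULL, sale_price=34 → 34
item=T: promo_price=385 → 385
item=U: promo_price=NULL, sale_price=457 → 457
item=W: promo_price=317 → 317
item=X: promo_price=23 → 23
item=Y: promo_price=224 → 224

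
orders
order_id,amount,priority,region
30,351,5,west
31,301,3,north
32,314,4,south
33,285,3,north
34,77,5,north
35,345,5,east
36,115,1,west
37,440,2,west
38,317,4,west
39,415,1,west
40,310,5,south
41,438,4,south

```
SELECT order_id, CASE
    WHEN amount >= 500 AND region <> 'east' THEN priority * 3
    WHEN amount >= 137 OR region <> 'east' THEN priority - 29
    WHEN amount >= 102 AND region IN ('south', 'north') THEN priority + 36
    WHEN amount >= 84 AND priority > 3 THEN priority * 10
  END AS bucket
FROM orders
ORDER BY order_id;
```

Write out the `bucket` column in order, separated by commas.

order_id=30: amount >= 137 OR region <> 'east' → -24
order_id=31: amount >= 137 OR region <> 'east' → -26
order_id=32: amount >= 137 OR region <> 'east' → -25
order_id=33: amount >= 137 OR region <> 'east' → -26
order_id=34: amount >= 137 OR region <> 'east' → -24
order_id=35: amount >= 137 OR region <> 'east' → -24
order_id=36: amount >= 137 OR region <> 'east' → -28
order_id=37: amount >= 137 OR region <> 'east' → -27
order_id=38: amount >= 137 OR region <> 'east' → -25
order_id=39: amount >= 137 OR region <> 'east' → -28
order_id=40: amount >= 137 OR region <> 'east' → -24
order_id=41: amount >= 137 OR region <> 'east' → -25

-24, -26, -25, -26, -24, -24, -28, -27, -25, -28, -24, -25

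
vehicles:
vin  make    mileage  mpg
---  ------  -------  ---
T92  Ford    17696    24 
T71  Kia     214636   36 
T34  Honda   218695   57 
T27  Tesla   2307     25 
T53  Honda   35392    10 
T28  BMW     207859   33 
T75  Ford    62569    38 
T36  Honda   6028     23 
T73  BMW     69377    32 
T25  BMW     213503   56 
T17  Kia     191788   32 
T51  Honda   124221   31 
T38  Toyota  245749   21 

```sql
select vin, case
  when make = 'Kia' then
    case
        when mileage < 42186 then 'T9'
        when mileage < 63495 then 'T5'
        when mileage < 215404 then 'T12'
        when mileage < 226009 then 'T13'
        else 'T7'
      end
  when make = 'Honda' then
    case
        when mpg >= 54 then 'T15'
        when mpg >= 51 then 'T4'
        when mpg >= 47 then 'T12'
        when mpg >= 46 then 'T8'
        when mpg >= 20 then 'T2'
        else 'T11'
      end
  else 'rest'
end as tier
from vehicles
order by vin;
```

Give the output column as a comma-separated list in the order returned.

T12, rest, rest, rest, T15, T2, rest, T2, T11, T12, rest, rest, rest

vin=T17: make='Kia' → inner[mileage < 215404] → T12
vin=T25: make='BMW' → outer ELSE → rest
vin=T27: make='Tesla' → outer ELSE → rest
vin=T28: make='BMW' → outer ELSE → rest
vin=T34: make='Honda' → inner[mpg >= 54] → T15
vin=T36: make='Honda' → inner[mpg >= 20] → T2
vin=T38: make='Toyota' → outer ELSE → rest
vin=T51: make='Honda' → inner[mpg >= 20] → T2
vin=T53: make='Honda' → inner[ELSE] → T11
vin=T71: make='Kia' → inner[mileage < 215404] → T12
vin=T73: make='BMW' → outer ELSE → rest
vin=T75: make='Ford' → outer ELSE → rest
vin=T92: make='Ford' → outer ELSE → rest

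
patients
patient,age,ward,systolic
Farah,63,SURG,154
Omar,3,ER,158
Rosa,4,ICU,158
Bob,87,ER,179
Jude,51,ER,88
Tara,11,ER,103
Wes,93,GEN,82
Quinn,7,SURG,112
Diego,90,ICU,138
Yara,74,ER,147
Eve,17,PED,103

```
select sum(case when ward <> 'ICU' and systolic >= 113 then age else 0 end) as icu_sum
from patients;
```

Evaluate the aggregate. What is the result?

patient=Farah: ✓ → 63
patient=Omar: ✓ → 3
patient=Rosa: ✗
patient=Bob: ✓ → 87
patient=Jude: ✗
patient=Tara: ✗
patient=Wes: ✗
patient=Quinn: ✗
patient=Diego: ✗
patient=Yara: ✓ → 74
patient=Eve: ✗
icu_sum = 63 + 3 + 87 + 74 = 227

227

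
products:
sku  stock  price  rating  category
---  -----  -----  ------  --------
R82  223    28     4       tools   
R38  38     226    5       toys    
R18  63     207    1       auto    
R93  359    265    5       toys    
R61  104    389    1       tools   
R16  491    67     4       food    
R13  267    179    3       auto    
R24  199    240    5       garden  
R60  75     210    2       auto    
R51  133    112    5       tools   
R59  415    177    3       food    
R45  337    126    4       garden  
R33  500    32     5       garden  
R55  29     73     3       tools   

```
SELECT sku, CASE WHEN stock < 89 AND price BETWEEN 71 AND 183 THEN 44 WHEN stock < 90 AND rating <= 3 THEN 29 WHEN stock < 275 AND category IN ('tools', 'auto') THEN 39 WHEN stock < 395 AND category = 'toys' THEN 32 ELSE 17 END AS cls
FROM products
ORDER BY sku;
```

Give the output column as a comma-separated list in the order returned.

39, 17, 29, 17, 17, 32, 17, 39, 44, 17, 29, 39, 39, 32

sku=R13: stock < 275 AND category IN ('tools', 'auto') → 39
sku=R16: ELSE → 17
sku=R18: stock < 90 AND rating <= 3 → 29
sku=R24: ELSE → 17
sku=R33: ELSE → 17
sku=R38: stock < 395 AND category = 'toys' → 32
sku=R45: ELSE → 17
sku=R51: stock < 275 AND category IN ('tools', 'auto') → 39
sku=R55: stock < 89 AND price BETWEEN 71 AND 183 → 44
sku=R59: ELSE → 17
sku=R60: stock < 90 AND rating <= 3 → 29
sku=R61: stock < 275 AND category IN ('tools', 'auto') → 39
sku=R82: stock < 275 AND category IN ('tools', 'auto') → 39
sku=R93: stock < 395 AND category = 'toys' → 32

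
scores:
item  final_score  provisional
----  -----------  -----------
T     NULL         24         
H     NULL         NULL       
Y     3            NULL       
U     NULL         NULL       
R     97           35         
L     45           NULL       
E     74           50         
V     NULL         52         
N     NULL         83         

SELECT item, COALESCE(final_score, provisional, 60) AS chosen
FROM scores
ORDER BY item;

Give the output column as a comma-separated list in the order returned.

item=E: final_score=74 → 74
item=H: final_score=NULL, provisional=NULL, → literal 60 → 60
item=L: final_score=45 → 45
item=N: final_score=NULL, provisional=83 → 83
item=R: final_score=97 → 97
item=T: final_score=NULL, provisional=24 → 24
item=U: final_score=NULL, provisional=NULL, → literal 60 → 60
item=V: final_score=NULL, provisional=52 → 52
item=Y: final_score=3 → 3

74, 60, 45, 83, 97, 24, 60, 52, 3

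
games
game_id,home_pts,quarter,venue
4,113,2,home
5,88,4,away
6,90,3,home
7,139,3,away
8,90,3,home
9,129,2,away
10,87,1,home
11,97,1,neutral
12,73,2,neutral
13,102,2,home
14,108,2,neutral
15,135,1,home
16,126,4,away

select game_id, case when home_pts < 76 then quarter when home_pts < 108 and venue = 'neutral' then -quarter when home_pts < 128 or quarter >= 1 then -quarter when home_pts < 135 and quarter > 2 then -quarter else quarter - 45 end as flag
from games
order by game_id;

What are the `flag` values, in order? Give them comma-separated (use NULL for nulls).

game_id=4: home_pts < 128 or quarter >= 1 → -2
game_id=5: home_pts < 128 or quarter >= 1 → -4
game_id=6: home_pts < 128 or quarter >= 1 → -3
game_id=7: home_pts < 128 or quarter >= 1 → -3
game_id=8: home_pts < 128 or quarter >= 1 → -3
game_id=9: home_pts < 128 or quarter >= 1 → -2
game_id=10: home_pts < 128 or quarter >= 1 → -1
game_id=11: home_pts < 108 and venue = 'neutral' → -1
game_id=12: home_pts < 76 → 2
game_id=13: home_pts < 128 or quarter >= 1 → -2
game_id=14: home_pts < 128 or quarter >= 1 → -2
game_id=15: home_pts < 128 or quarter >= 1 → -1
game_id=16: home_pts < 128 or quarter >= 1 → -4

-2, -4, -3, -3, -3, -2, -1, -1, 2, -2, -2, -1, -4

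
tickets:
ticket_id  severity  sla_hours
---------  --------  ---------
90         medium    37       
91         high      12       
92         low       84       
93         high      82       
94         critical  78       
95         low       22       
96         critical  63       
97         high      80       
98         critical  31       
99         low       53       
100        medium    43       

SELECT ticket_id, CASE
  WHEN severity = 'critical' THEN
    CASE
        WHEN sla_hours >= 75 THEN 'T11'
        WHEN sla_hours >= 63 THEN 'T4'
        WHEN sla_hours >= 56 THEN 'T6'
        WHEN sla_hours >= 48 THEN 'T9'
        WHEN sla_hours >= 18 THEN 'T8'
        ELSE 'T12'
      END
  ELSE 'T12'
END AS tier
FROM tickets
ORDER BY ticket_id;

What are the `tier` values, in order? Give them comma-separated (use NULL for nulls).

T12, T12, T12, T12, T11, T12, T4, T12, T8, T12, T12

ticket_id=90: severity='medium' → outer ELSE → T12
ticket_id=91: severity='high' → outer ELSE → T12
ticket_id=92: severity='low' → outer ELSE → T12
ticket_id=93: severity='high' → outer ELSE → T12
ticket_id=94: severity='critical' → inner[sla_hours >= 75] → T11
ticket_id=95: severity='low' → outer ELSE → T12
ticket_id=96: severity='critical' → inner[sla_hours >= 63] → T4
ticket_id=97: severity='high' → outer ELSE → T12
ticket_id=98: severity='critical' → inner[sla_hours >= 18] → T8
ticket_id=99: severity='low' → outer ELSE → T12
ticket_id=100: severity='medium' → outer ELSE → T12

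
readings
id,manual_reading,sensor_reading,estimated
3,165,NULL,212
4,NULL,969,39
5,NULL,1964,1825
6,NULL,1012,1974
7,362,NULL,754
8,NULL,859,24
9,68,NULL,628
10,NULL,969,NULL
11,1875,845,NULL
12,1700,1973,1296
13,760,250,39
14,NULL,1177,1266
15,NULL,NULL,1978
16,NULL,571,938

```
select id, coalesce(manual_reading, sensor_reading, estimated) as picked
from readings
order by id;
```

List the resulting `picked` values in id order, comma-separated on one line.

id=3: manual_reading=165 → 165
id=4: manual_reading=NULL, sensor_reading=969 → 969
id=5: manual_reading=NULL, sensor_reading=1964 → 1964
id=6: manual_reading=NULL, sensor_reading=1012 → 1012
id=7: manual_reading=362 → 362
id=8: manual_reading=NULL, sensor_reading=859 → 859
id=9: manual_reading=68 → 68
id=10: manual_reading=NULL, sensor_reading=969 → 969
id=11: manual_reading=1875 → 1875
id=12: manual_reading=1700 → 1700
id=13: manual_reading=760 → 760
id=14: manual_reading=NULL, sensor_reading=1177 → 1177
id=15: manual_reading=NULL, sensor_reading=NULL, estimated=1978 → 1978
id=16: manual_reading=NULL, sensor_reading=571 → 571

165, 969, 1964, 1012, 362, 859, 68, 969, 1875, 1700, 760, 1177, 1978, 571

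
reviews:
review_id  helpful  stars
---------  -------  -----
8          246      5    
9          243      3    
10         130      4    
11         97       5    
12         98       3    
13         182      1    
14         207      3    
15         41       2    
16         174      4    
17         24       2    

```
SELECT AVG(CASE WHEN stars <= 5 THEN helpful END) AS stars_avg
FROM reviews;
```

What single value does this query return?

review_id=8: ✓ → 246
review_id=9: ✓ → 243
review_id=10: ✓ → 130
review_id=11: ✓ → 97
review_id=12: ✓ → 98
review_id=13: ✓ → 182
review_id=14: ✓ → 207
review_id=15: ✓ → 41
review_id=16: ✓ → 174
review_id=17: ✓ → 24
stars_avg = (246 + 243 + 130 + 97 + 98 + 182 + 207 + 41 + 174 + 24) / 10 = 144.2

144.2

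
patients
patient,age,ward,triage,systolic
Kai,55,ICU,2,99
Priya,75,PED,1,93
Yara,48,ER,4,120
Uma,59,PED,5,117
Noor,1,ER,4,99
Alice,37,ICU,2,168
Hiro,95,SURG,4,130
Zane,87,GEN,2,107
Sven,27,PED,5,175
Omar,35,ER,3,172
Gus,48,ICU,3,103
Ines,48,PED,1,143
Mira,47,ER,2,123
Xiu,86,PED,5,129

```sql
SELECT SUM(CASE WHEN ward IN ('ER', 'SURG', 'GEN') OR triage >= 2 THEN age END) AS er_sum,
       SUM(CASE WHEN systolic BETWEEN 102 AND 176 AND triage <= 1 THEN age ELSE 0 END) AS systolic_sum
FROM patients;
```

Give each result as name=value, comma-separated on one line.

er_sum=625, systolic_sum=48

[er_sum: ward IN ('ER', 'SURG', 'GEN') OR triage >= 2]
patient=Kai: ✓ → 55
patient=Priya: ✗
patient=Yara: ✓ → 48
patient=Uma: ✓ → 59
patient=Noor: ✓ → 1
patient=Alice: ✓ → 37
patient=Hiro: ✓ → 95
patient=Zane: ✓ → 87
patient=Sven: ✓ → 27
patient=Omar: ✓ → 35
patient=Gus: ✓ → 48
patient=Ines: ✗
patient=Mira: ✓ → 47
patient=Xiu: ✓ → 86
er_sum = 55 + 48 + 59 + 1 + 37 + 95 + 87 + 27 + 35 + 48 + 47 + 86 = 625
—
[systolic_sum: systolic BETWEEN 102 AND 176 AND triage <= 1]
patient=Kai: ✗
patient=Priya: ✗
patient=Yara: ✗
patient=Uma: ✗
patient=Noor: ✗
patient=Alice: ✗
patient=Hiro: ✗
patient=Zane: ✗
patient=Sven: ✗
patient=Omar: ✗
patient=Gus: ✗
patient=Ines: ✓ → 48
patient=Mira: ✗
patient=Xiu: ✗
systolic_sum = 48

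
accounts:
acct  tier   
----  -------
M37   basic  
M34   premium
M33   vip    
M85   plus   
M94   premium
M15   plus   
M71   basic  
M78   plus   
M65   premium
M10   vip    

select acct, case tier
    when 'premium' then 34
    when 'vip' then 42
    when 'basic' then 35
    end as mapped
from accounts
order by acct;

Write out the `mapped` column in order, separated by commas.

acct=M10: tier='vip' → 42
acct=M15: (no match → NULL) → NULL
acct=M33: tier='vip' → 42
acct=M34: tier='premium' → 34
acct=M37: tier='basic' → 35
acct=M65: tier='premium' → 34
acct=M71: tier='basic' → 35
acct=M78: (no match → NULL) → NULL
acct=M85: (no match → NULL) → NULL
acct=M94: tier='premium' → 34

42, NULL, 42, 34, 35, 34, 35, NULL, NULL, 34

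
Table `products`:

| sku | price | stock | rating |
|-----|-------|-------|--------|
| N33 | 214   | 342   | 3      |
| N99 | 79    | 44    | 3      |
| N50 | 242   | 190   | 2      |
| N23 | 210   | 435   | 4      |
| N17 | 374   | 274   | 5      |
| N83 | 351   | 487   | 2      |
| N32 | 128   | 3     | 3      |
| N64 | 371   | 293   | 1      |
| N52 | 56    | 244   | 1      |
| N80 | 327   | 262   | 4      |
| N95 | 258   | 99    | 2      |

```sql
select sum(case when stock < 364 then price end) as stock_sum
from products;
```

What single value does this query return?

2049

sku=N33: ✓ → 214
sku=N99: ✓ → 79
sku=N50: ✓ → 242
sku=N23: ✗
sku=N17: ✓ → 374
sku=N83: ✗
sku=N32: ✓ → 128
sku=N64: ✓ → 371
sku=N52: ✓ → 56
sku=N80: ✓ → 327
sku=N95: ✓ → 258
stock_sum = 214 + 79 + 242 + 374 + 128 + 371 + 56 + 327 + 258 = 2049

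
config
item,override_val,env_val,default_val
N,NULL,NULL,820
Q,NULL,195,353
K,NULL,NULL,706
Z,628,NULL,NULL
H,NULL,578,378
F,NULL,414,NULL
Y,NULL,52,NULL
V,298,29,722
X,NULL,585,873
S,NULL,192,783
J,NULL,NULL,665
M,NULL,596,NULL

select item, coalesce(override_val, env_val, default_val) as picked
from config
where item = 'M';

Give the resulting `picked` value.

item = M: override_val=NULL, env_val=596, default_val=NULL.
override_val=NULL, env_val=596 → 596

596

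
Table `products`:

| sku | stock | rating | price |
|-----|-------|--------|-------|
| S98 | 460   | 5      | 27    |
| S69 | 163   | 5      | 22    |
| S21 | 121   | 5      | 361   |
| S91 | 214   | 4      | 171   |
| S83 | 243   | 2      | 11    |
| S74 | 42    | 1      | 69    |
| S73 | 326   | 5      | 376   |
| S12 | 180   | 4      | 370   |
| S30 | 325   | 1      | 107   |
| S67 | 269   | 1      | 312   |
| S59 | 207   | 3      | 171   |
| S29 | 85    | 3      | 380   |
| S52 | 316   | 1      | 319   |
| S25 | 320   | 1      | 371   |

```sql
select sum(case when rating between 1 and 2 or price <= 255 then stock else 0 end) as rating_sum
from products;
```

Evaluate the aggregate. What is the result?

sku=S98: ✓ → 460
sku=S69: ✓ → 163
sku=S21: ✗
sku=S91: ✓ → 214
sku=S83: ✓ → 243
sku=S74: ✓ → 42
sku=S73: ✗
sku=S12: ✗
sku=S30: ✓ → 325
sku=S67: ✓ → 269
sku=S59: ✓ → 207
sku=S29: ✗
sku=S52: ✓ → 316
sku=S25: ✓ → 320
rating_sum = 460 + 163 + 214 + 243 + 42 + 325 + 269 + 207 + 316 + 320 = 2559

2559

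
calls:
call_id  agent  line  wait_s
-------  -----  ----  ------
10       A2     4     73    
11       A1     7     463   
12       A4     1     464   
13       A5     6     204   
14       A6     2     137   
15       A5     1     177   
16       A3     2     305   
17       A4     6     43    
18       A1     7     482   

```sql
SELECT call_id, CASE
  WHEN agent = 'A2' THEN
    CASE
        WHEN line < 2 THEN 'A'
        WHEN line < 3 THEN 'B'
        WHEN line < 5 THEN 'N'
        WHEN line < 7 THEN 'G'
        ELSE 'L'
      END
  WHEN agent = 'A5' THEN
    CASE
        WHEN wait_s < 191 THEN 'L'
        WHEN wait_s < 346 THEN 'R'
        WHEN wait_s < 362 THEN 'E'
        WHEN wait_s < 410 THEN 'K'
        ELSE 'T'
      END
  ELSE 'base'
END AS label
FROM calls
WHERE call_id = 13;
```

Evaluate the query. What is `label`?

call_id = 13: agent=A5, line=6, wait_s=204.
agent='A5' → inner[wait_s < 346] → R

R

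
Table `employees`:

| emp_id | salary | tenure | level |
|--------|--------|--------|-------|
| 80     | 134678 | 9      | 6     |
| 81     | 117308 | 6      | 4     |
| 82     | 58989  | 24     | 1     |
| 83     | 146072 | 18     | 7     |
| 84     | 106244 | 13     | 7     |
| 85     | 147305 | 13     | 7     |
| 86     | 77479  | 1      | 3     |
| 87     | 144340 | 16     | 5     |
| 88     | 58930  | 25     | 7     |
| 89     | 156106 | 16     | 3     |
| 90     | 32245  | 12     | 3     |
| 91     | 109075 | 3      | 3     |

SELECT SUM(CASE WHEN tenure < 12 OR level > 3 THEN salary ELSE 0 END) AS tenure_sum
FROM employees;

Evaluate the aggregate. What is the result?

1041431

emp_id=80: ✓ → 134678
emp_id=81: ✓ → 117308
emp_id=82: ✗
emp_id=83: ✓ → 146072
emp_id=84: ✓ → 106244
emp_id=85: ✓ → 147305
emp_id=86: ✓ → 77479
emp_id=87: ✓ → 144340
emp_id=88: ✓ → 58930
emp_id=89: ✗
emp_id=90: ✗
emp_id=91: ✓ → 109075
tenure_sum = 134678 + 117308 + 146072 + 106244 + 147305 + 77479 + 144340 + 58930 + 109075 = 1041431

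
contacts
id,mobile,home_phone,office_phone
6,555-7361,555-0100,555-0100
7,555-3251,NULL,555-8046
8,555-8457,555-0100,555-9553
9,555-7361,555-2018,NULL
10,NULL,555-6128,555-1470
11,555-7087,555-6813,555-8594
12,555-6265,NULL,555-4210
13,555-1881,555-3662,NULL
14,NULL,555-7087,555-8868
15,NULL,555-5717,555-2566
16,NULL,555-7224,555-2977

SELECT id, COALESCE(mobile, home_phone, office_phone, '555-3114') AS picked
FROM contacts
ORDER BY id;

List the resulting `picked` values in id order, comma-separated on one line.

id=6: mobile=555-7361 → 555-7361
id=7: mobile=555-3251 → 555-3251
id=8: mobile=555-8457 → 555-8457
id=9: mobile=555-7361 → 555-7361
id=10: mobile=NULL, home_phone=555-6128 → 555-6128
id=11: mobile=555-7087 → 555-7087
id=12: mobile=555-6265 → 555-6265
id=13: mobile=555-1881 → 555-1881
id=14: mobile=NULL, home_phone=555-7087 → 555-7087
id=15: mobile=NULL, home_phone=555-5717 → 555-5717
id=16: mobile=NULL, home_phone=555-7224 → 555-7224

555-7361, 555-3251, 555-8457, 555-7361, 555-6128, 555-7087, 555-6265, 555-1881, 555-7087, 555-5717, 555-7224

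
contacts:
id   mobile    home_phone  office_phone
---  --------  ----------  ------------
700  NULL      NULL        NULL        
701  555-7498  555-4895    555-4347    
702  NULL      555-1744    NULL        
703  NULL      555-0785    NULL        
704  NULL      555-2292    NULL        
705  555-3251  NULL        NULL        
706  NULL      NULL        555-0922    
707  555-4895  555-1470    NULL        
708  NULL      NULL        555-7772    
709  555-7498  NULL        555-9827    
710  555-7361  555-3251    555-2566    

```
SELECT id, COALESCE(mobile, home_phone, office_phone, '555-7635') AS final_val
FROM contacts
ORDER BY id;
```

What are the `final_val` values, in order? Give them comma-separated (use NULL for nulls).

555-7635, 555-7498, 555-1744, 555-0785, 555-2292, 555-3251, 555-0922, 555-4895, 555-7772, 555-7498, 555-7361

id=700: mobile=NULL, home_phone=NULL, office_phone=NULL, → literal 555-7635 → 555-7635
id=701: mobile=555-7498 → 555-7498
id=702: mobile=NULL, home_phone=555-1744 → 555-1744
id=703: mobile=NULL, home_phone=555-0785 → 555-0785
id=704: mobile=NULL, home_phone=555-2292 → 555-2292
id=705: mobile=555-3251 → 555-3251
id=706: mobile=NULL, home_phone=NULL, office_phone=555-0922 → 555-0922
id=707: mobile=555-4895 → 555-4895
id=708: mobile=NULL, home_phone=NULL, office_phone=555-7772 → 555-7772
id=709: mobile=555-7498 → 555-7498
id=710: mobile=555-7361 → 555-7361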